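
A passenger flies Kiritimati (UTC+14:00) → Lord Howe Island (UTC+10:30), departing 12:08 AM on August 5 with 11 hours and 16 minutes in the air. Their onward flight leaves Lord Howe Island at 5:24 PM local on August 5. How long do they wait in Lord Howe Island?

Convert departure to UTC: 12:08 AM − 14:00 = 10:08 AM UTC on Aug 4.
Add 11 hours and 16 minutes flight time → 9:24 PM UTC.
Lord Howe Island is UTC+10:30, so local arrival = 9:24 PM + 10:30 = 7:54 AM on Aug 5.
Layover = 5:24 PM − 7:54 AM = 9 hours 30 minutes.

9 hours 30 minutes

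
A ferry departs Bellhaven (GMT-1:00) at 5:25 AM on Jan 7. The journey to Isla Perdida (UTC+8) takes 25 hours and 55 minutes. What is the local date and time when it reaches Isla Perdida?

Convert departure to UTC: 5:25 AM + 1:00 = 6:25 AM UTC on Jan 7.
Add 25 hours 55 minutes travel time → 8:20 AM UTC (Jan 8).
Isla Perdida is UTC+8:00, so local arrival = 8:20 AM + 8:00 = 4:20 PM on Jan 8.

4:20 PM on Jan 8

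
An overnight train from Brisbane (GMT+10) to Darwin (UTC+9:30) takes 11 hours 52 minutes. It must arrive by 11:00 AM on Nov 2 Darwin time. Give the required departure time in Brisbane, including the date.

11:38 PM on Nov 1

Target arrival in UTC: 11:00 AM − 9:30 = 1:30 AM on Nov 2.
Subtract 11 hours 52 minutes → departure 1:38 PM UTC on Nov 1.
Brisbane is UTC+10:00: 1:38 PM + 10:00 = 11:38 PM on Nov 1.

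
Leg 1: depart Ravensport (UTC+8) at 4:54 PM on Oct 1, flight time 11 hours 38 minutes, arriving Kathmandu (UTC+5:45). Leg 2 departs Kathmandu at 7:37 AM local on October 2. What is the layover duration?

Convert departure to UTC: 4:54 PM − 8:00 = 8:54 AM UTC on Oct 1.
Add 11 hours and 38 minutes flight time → 8:32 PM UTC.
Kathmandu is UTC+5:45, so local arrival = 8:32 PM + 5:45 = 2:17 AM on Oct 2.
Layover = 7:37 AM − 2:17 AM = 5 hours 20 minutes.

5 hours 20 minutes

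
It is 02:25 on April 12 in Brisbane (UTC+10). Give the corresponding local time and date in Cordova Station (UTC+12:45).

In UTC: 02:25 − 10:00 = 16:25 on Apr 11.
Cordova Station is UTC+12:45: 16:25 + 12:45 = 05:10 on Apr 12.

05:10 on April 12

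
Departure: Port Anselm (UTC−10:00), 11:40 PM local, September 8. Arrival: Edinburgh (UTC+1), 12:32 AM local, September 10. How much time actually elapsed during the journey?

13 hours 52 minutes

Edinburgh is 11:00 ahead of Port Anselm.
Clock-face elapsed time (ignoring zones) is 24 hours 52 minutes.
Actual elapsed = 24 hours 52 minutes − 11:00 = 13 hours 52 minutes.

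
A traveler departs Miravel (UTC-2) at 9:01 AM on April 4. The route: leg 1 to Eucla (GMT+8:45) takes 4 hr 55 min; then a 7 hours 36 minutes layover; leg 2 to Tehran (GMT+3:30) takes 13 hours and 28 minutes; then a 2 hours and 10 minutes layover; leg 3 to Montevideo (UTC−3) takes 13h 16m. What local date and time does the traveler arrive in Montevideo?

1:26 AM on April 6

Convert departure to UTC: 9:01 AM + 2:00 = 11:01 AM UTC on Apr 4.
Add 4 hours and 55 minutes leg 1 → 3:56 PM UTC.
Add 7 hours and 36 minutes layover in Eucla → 11:32 PM UTC.
Add 13 hours 28 minutes leg 2 → 1:00 PM UTC (Apr 5).
Add 2 hours 10 minutes layover in Tehran → 3:10 PM UTC.
Add 13 hours and 16 minutes leg 3 → 4:26 AM UTC (Apr 6).
Montevideo is UTC−3:00, so local arrival = 4:26 AM − 3:00 = 1:26 AM on Apr 6.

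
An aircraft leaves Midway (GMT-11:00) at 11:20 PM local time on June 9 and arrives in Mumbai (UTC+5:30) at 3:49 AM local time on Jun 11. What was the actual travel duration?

Mumbai is 16:30 ahead of Midway.
Clock-face elapsed time (ignoring zones) is 28 hours 29 minutes.
Actual elapsed = 28 hours 29 minutes − 16:30 = 11 hours 59 minutes.

11 hours 59 minutes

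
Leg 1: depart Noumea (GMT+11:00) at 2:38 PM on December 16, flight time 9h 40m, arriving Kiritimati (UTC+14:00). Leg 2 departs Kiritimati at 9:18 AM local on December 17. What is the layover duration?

Convert departure to UTC: 2:38 PM − 11:00 = 3:38 AM UTC on Dec 16.
Add 9 hours 40 minutes flight time → 1:18 PM UTC.
Kiritimati is UTC+14:00, so local arrival = 1:18 PM + 14:00 = 3:18 AM on Dec 17.
Layover = 9:18 AM − 3:18 AM = 6 hours.

6 hours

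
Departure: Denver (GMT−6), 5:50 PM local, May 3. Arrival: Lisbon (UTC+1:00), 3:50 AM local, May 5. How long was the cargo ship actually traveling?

27 hours

Departure in UTC: 5:50 PM + 6:00 = 11:50 PM on May 3.
Arrival in UTC: 3:50 AM − 1:00 = 2:50 AM on May 5.
Elapsed = 2:50 AM − 11:50 PM (+2 days) = 27 hours.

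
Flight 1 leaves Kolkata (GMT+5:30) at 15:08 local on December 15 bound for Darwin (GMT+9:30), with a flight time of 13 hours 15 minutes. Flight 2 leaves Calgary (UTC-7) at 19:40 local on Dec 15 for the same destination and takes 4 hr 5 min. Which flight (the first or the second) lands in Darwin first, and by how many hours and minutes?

the first, by 7 hours 52 minutes

Flight 1 in UTC: 15:08 − 5:30 = 09:38 on Dec 15.
+13 hours 15 minutes → arrive 22:53 UTC on Dec 15.
Flight 2 in UTC: 19:40 + 7:00 = 02:40 on Dec 16.
+4 hours 5 minutes → arrive 06:45 UTC on Dec 16.
Flight 1 lands earlier by 7 hours 52 minutes.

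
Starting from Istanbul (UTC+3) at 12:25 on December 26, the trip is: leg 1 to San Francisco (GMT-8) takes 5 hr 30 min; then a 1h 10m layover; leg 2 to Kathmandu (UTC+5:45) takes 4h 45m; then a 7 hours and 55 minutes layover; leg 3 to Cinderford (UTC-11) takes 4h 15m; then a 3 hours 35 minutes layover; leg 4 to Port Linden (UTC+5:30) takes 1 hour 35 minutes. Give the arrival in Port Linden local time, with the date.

19:40 on December 27

Convert departure to UTC: 12:25 − 3:00 = 09:25 UTC on Dec 26.
Add 5 hours 30 minutes leg 1 → 14:55 UTC.
Add 1 hour 10 minutes layover in San Francisco → 16:05 UTC.
Add 4 hours and 45 minutes leg 2 → 20:50 UTC.
Add 7 hours and 55 minutes layover in Kathmandu → 04:45 UTC (Dec 27).
Add 4 hours 15 minutes leg 3 → 09:00 UTC.
Add 3 hours and 35 minutes layover in Cinderford → 12:35 UTC.
Add 1 hour 35 minutes leg 4 → 14:10 UTC.
Port Linden is UTC+5:30, so local arrival = 14:10 + 5:30 = 19:40 on Dec 27.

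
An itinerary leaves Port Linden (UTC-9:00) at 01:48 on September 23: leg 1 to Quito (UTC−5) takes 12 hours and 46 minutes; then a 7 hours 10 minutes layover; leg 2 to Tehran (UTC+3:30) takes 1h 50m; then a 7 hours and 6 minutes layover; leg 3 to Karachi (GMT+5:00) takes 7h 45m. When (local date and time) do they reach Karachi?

Convert departure to UTC: 01:48 + 9:00 = 10:48 UTC on Sep 23.
Add 12 hours 46 minutes leg 1 → 23:34 UTC.
Add 7 hours and 10 minutes layover in Quito → 06:44 UTC (Sep 24).
Add 1 hour 50 minutes leg 2 → 08:34 UTC.
Add 7 hours 6 minutes layover in Tehran → 15:40 UTC.
Add 7 hours and 45 minutes leg 3 → 23:25 UTC.
Karachi is UTC+5:00, so local arrival = 23:25 + 5:00 = 04:25 on Sep 25.

04:25 on September 25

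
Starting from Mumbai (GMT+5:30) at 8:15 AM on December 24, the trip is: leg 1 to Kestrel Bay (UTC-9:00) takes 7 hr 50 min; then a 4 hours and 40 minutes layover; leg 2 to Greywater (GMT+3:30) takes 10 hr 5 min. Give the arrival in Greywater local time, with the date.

Convert departure to UTC: 8:15 AM − 5:30 = 2:45 AM UTC on Dec 24.
Add 7 hours and 50 minutes leg 1 → 10:35 AM UTC.
Add 4 hours 40 minutes layover in Kestrel Bay → 3:15 PM UTC.
Add 10 hours and 5 minutes leg 2 → 1:20 AM UTC (Dec 25).
Greywater is UTC+3:30, so local arrival = 1:20 AM + 3:30 = 4:50 AM on Dec 25.

4:50 AM on December 25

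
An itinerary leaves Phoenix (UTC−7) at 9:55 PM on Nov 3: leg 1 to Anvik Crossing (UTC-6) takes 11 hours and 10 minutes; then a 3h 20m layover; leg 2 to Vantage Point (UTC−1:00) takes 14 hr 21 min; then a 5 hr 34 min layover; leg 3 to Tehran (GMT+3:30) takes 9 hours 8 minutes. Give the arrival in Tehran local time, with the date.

Convert departure to UTC: 9:55 PM + 7:00 = 4:55 AM UTC on Nov 4.
Add 11 hours 10 minutes leg 1 → 4:05 PM UTC.
Add 3 hours and 20 minutes layover in Anvik Crossing → 7:25 PM UTC.
Add 14 hours and 21 minutes leg 2 → 9:46 AM UTC (Nov 5).
Add 5 hours 34 minutes layover in Vantage Point → 3:20 PM UTC.
Add 9 hours and 8 minutes leg 3 → 12:28 AM UTC (Nov 6).
Tehran is UTC+3:30, so local arrival = 12:28 AM + 3:30 = 3:58 AM on Nov 6.

3:58 AM on Nov 6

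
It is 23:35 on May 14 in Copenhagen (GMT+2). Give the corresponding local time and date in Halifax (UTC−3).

18:35 on May 14

Halifax is 5:00 behind Copenhagen.
Shift by the zone difference: 23:35 − 5:00 = 18:35 on May 14 in Halifax.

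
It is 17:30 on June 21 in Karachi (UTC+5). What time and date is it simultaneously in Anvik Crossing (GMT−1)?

Anvik Crossing is 6:00 behind Karachi.
Shift by the zone difference: 17:30 − 6:00 = 11:30 on Jun 21 in Anvik Crossing.

11:30 on June 21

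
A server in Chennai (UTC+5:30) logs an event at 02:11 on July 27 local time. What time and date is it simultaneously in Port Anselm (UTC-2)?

Port Anselm is 7:30 behind Chennai.
Shift by the zone difference: 02:11 − 7:30 = 18:41 on Jul 26 in Port Anselm.

18:41 on July 26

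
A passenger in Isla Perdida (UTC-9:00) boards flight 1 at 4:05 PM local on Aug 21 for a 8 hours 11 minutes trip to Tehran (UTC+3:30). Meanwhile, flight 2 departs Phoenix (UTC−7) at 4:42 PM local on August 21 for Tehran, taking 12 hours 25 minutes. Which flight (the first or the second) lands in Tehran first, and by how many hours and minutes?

Flight 1 in UTC: 4:05 PM + 9:00 = 1:05 AM on Aug 22.
+8 hours and 11 minutes → arrive 9:16 AM UTC on Aug 22.
Flight 2 in UTC: 4:42 PM + 7:00 = 11:42 PM on Aug 21.
+12 hours and 25 minutes → arrive 12:07 PM UTC on Aug 22.
Flight 1 lands earlier by 2 hours 51 minutes.

the first, by 2 hours 51 minutes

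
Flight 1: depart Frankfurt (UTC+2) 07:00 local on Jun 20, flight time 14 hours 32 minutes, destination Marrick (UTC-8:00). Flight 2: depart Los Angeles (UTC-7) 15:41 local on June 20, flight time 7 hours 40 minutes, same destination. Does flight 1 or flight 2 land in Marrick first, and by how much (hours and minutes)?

the first, by 10 hours 49 minutes

Flight 1 in UTC: 07:00 − 2:00 = 05:00 on Jun 20.
+14 hours 32 minutes → arrive 19:32 UTC on Jun 20.
Flight 2 in UTC: 15:41 + 7:00 = 22:41 on Jun 20.
+7 hours and 40 minutes → arrive 06:21 UTC on Jun 21.
Flight 1 lands earlier by 10 hours 49 minutes.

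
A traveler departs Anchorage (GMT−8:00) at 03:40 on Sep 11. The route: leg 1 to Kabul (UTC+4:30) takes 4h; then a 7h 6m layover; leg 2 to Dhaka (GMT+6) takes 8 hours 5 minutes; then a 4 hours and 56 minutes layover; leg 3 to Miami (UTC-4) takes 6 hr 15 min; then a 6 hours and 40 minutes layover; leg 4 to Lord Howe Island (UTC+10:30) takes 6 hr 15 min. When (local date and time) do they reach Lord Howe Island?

Convert departure to UTC: 03:40 + 8:00 = 11:40 UTC on Sep 11.
Add 4 hours leg 1 → 15:40 UTC.
Add 7 hours and 6 minutes layover in Kabul → 22:46 UTC.
Add 8 hours and 5 minutes leg 2 → 06:51 UTC (Sep 12).
Add 4 hours 56 minutes layover in Dhaka → 11:47 UTC.
Add 6 hours 15 minutes leg 3 → 18:02 UTC.
Add 6 hours 40 minutes layover in Miami → 00:42 UTC (Sep 13).
Add 6 hours and 15 minutes leg 4 → 06:57 UTC.
Lord Howe Island is UTC+10:30, so local arrival = 06:57 + 10:30 = 17:27 on Sep 13.

17:27 on September 13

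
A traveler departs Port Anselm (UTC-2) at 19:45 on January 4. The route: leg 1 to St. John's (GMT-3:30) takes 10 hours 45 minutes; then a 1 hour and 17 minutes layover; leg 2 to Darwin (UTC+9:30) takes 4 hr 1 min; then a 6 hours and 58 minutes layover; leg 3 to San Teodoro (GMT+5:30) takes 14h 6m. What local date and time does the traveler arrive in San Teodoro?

16:22 on Jan 6

Convert departure to UTC: 19:45 + 2:00 = 21:45 UTC on Jan 4.
Add 10 hours 45 minutes leg 1 → 08:30 UTC (Jan 5).
Add 1 hour 17 minutes layover in St. John's → 09:47 UTC.
Add 4 hours 1 minute leg 2 → 13:48 UTC.
Add 6 hours and 58 minutes layover in Darwin → 20:46 UTC.
Add 14 hours 6 minutes leg 3 → 10:52 UTC (Jan 6).
San Teodoro is UTC+5:30, so local arrival = 10:52 + 5:30 = 16:22 on Jan 6.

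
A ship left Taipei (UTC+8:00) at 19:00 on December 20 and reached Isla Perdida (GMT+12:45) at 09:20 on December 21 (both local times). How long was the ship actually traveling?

Departure in UTC: 19:00 − 8:00 = 11:00 on Dec 20.
Arrival in UTC: 09:20 − 12:45 = 20:35 on Dec 20.
Elapsed = 20:35 − 11:00 = 9 hours 35 minutes.

9 hours 35 minutes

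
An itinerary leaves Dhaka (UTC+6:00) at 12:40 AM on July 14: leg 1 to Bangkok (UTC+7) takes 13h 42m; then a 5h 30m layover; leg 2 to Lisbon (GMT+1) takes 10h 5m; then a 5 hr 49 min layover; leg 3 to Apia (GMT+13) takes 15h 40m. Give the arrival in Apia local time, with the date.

10:26 AM on Jul 16

Convert departure to UTC: 12:40 AM − 6:00 = 6:40 PM UTC on Jul 13.
Add 13 hours and 42 minutes leg 1 → 8:22 AM UTC (Jul 14).
Add 5 hours and 30 minutes layover in Bangkok → 1:52 PM UTC.
Add 10 hours and 5 minutes leg 2 → 11:57 PM UTC.
Add 5 hours 49 minutes layover in Lisbon → 5:46 AM UTC (Jul 15).
Add 15 hours and 40 minutes leg 3 → 9:26 PM UTC.
Apia is UTC+13:00, so local arrival = 9:26 PM + 13:00 = 10:26 AM on Jul 16.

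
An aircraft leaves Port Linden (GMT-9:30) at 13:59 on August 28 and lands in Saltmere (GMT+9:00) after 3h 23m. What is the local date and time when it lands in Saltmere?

Convert departure to UTC: 13:59 + 9:30 = 23:29 UTC on Aug 28.
Add 3 hours and 23 minutes travel time → 02:52 UTC (Aug 29).
Saltmere is UTC+9:00, so local arrival = 02:52 + 9:00 = 11:52 on Aug 29.

11:52 on Aug 29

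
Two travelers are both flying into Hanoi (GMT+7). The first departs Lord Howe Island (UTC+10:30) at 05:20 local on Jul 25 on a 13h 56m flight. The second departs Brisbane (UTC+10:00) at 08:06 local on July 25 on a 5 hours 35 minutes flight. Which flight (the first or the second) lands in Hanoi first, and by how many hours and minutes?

Flight 1 in UTC: 05:20 − 10:30 = 18:50 on Jul 24.
+13 hours and 56 minutes → arrive 08:46 UTC on Jul 25.
Flight 2 in UTC: 08:06 − 10:00 = 22:06 on Jul 24.
+5 hours and 35 minutes → arrive 03:41 UTC on Jul 25.
Flight 2 lands earlier by 5 hours 5 minutes.

the second, by 5 hours 5 minutes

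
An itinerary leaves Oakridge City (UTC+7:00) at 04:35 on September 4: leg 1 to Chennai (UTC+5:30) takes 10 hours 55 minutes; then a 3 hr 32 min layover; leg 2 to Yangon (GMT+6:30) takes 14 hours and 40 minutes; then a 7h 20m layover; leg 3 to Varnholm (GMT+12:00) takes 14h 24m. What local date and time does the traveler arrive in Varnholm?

Convert departure to UTC: 04:35 − 7:00 = 21:35 UTC on Sep 3.
Add 10 hours 55 minutes leg 1 → 08:30 UTC (Sep 4).
Add 3 hours 32 minutes layover in Chennai → 12:02 UTC.
Add 14 hours 40 minutes leg 2 → 02:42 UTC (Sep 5).
Add 7 hours and 20 minutes layover in Yangon → 10:02 UTC.
Add 14 hours 24 minutes leg 3 → 00:26 UTC (Sep 6).
Varnholm is UTC+12:00, so local arrival = 00:26 + 12:00 = 12:26 on Sep 6.

12:26 on September 6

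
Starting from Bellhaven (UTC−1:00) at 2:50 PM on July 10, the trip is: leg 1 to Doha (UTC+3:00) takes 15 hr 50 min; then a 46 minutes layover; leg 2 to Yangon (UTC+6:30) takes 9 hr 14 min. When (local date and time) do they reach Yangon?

12:10 AM on Jul 12

Convert departure to UTC: 2:50 PM + 1:00 = 3:50 PM UTC on Jul 10.
Add 15 hours and 50 minutes leg 1 → 7:40 AM UTC (Jul 11).
Add 46 minutes layover in Doha → 8:26 AM UTC.
Add 9 hours and 14 minutes leg 2 → 5:40 PM UTC.
Yangon is UTC+6:30, so local arrival = 5:40 PM + 6:30 = 12:10 AM on Jul 12.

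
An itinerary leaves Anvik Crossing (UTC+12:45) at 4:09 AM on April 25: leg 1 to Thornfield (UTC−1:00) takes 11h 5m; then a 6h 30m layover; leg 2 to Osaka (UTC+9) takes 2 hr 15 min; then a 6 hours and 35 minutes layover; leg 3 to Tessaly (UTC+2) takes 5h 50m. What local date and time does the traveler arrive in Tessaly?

1:39 AM on Apr 26

Convert departure to UTC: 4:09 AM − 12:45 = 3:24 PM UTC on Apr 24.
Add 11 hours and 5 minutes leg 1 → 2:29 AM UTC (Apr 25).
Add 6 hours and 30 minutes layover in Thornfield → 8:59 AM UTC.
Add 2 hours 15 minutes leg 2 → 11:14 AM UTC.
Add 6 hours and 35 minutes layover in Osaka → 5:49 PM UTC.
Add 5 hours 50 minutes leg 3 → 11:39 PM UTC.
Tessaly is UTC+2:00, so local arrival = 11:39 PM + 2:00 = 1:39 AM on Apr 26.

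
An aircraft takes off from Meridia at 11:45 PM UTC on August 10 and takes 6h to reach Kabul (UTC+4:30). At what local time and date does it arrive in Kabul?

Departure is given in UTC: 11:45 PM on Aug 10.
Add 6 hours → 5:45 AM UTC (Aug 11).
Kabul is UTC+4:30: 5:45 AM + 4:30 = 10:15 AM on Aug 11.

10:15 AM on August 11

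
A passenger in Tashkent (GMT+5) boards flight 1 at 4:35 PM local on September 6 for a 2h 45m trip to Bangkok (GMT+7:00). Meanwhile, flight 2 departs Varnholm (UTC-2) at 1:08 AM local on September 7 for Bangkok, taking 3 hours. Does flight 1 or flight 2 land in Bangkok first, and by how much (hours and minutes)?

the first, by 15 hours 48 minutes

Flight 1 in UTC: 4:35 PM − 5:00 = 11:35 AM on Sep 6.
+2 hours and 45 minutes → arrive 2:20 PM UTC on Sep 6.
Flight 2 in UTC: 1:08 AM + 2:00 = 3:08 AM on Sep 7.
+3 hours → arrive 6:08 AM UTC on Sep 7.
Flight 1 lands earlier by 15 hours 48 minutes.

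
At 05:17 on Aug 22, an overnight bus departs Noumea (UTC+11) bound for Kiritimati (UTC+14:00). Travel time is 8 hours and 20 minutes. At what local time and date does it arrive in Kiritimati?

16:37 on August 22

Convert departure to UTC: 05:17 − 11:00 = 18:17 UTC on Aug 21.
Add 8 hours and 20 minutes travel time → 02:37 UTC (Aug 22).
Kiritimati is UTC+14:00, so local arrival = 02:37 + 14:00 = 16:37 on Aug 22.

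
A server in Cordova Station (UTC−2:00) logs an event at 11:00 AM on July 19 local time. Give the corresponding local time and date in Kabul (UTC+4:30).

In UTC: 11:00 AM + 2:00 = 1:00 PM on Jul 19.
Kabul is UTC+4:30: 1:00 PM + 4:30 = 5:30 PM on Jul 19.

5:30 PM on July 19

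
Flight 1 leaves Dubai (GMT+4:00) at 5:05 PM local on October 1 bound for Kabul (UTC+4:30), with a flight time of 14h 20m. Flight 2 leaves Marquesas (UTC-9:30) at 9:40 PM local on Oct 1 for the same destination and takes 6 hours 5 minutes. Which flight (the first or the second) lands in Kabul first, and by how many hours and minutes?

the first, by 9 hours 50 minutes

Flight 1 in UTC: 5:05 PM − 4:00 = 1:05 PM on Oct 1.
+14 hours and 20 minutes → arrive 3:25 AM UTC on Oct 2.
Flight 2 in UTC: 9:40 PM + 9:30 = 7:10 AM on Oct 2.
+6 hours 5 minutes → arrive 1:15 PM UTC on Oct 2.
Flight 1 lands earlier by 9 hours 50 minutes.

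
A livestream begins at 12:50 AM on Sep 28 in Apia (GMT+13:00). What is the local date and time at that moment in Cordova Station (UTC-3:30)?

8:20 AM on September 27

In UTC: 12:50 AM − 13:00 = 11:50 AM on Sep 27.
Cordova Station is UTC−3:30: 11:50 AM − 3:30 = 8:20 AM on Sep 27.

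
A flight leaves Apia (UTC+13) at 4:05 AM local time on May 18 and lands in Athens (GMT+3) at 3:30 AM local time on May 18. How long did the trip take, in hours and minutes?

9 hours 25 minutes

Departure in UTC: 4:05 AM − 13:00 = 3:05 PM on May 17.
Arrival in UTC: 3:30 AM − 3:00 = 12:30 AM on May 18.
Elapsed = 12:30 AM − 3:05 PM (+1 day) = 9 hours 25 minutes.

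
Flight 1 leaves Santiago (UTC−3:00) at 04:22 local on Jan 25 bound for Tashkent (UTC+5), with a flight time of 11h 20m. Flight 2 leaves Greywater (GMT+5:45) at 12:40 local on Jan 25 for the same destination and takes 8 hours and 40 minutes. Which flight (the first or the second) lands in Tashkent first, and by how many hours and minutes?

Flight 1 in UTC: 04:22 + 3:00 = 07:22 on Jan 25.
+11 hours and 20 minutes → arrive 18:42 UTC on Jan 25.
Flight 2 in UTC: 12:40 − 5:45 = 06:55 on Jan 25.
+8 hours and 40 minutes → arrive 15:35 UTC on Jan 25.
Flight 2 lands earlier by 3 hours 7 minutes.

the second, by 3 hours 7 minutes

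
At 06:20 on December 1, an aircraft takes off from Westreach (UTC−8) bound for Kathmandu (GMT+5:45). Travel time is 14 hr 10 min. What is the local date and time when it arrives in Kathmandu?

10:15 on December 2

Kathmandu is 13:45 ahead of Westreach.
After 14 hours and 10 minutes it is 20:30 in Westreach.
Shift by the zone difference: 20:30 + 13:45 = 10:15 on Dec 2 in Kathmandu.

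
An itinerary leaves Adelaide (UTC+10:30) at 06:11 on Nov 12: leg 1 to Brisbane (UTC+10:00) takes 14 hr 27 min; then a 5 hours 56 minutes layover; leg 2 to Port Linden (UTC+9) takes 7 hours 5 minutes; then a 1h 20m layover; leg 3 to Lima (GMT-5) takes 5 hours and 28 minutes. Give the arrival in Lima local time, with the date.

00:57 on November 13

Convert departure to UTC: 06:11 − 10:30 = 19:41 UTC on Nov 11.
Add 14 hours 27 minutes leg 1 → 10:08 UTC (Nov 12).
Add 5 hours 56 minutes layover in Brisbane → 16:04 UTC.
Add 7 hours and 5 minutes leg 2 → 23:09 UTC.
Add 1 hour 20 minutes layover in Port Linden → 00:29 UTC (Nov 13).
Add 5 hours 28 minutes leg 3 → 05:57 UTC.
Lima is UTC−5:00, so local arrival = 05:57 − 5:00 = 00:57 on Nov 13.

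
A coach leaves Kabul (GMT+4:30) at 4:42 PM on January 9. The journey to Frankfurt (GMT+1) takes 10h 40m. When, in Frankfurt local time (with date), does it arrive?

Convert departure to UTC: 4:42 PM − 4:30 = 12:12 PM UTC on Jan 9.
Add 10 hours and 40 minutes travel time → 10:52 PM UTC.
Frankfurt is UTC+1:00, so local arrival = 10:52 PM + 1:00 = 11:52 PM on Jan 9.

11:52 PM on January 9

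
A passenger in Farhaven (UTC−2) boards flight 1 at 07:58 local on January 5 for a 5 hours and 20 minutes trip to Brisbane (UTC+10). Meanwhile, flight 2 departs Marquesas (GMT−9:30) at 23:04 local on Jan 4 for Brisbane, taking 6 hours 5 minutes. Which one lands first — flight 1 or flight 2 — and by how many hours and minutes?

the second, by 39 minutes

Flight 1 in UTC: 07:58 + 2:00 = 09:58 on Jan 5.
+5 hours and 20 minutes → arrive 15:18 UTC on Jan 5.
Flight 2 in UTC: 23:04 + 9:30 = 08:34 on Jan 5.
+6 hours 5 minutes → arrive 14:39 UTC on Jan 5.
Flight 2 lands earlier by 39 minutes.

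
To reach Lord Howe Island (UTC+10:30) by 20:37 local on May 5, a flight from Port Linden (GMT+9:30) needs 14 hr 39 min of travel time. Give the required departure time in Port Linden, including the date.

04:58 on May 5

Target arrival in UTC: 20:37 − 10:30 = 10:07 on May 5.
Subtract 14 hours and 39 minutes → departure 19:28 UTC on May 4.
Port Linden is UTC+9:30: 19:28 + 9:30 = 04:58 on May 5.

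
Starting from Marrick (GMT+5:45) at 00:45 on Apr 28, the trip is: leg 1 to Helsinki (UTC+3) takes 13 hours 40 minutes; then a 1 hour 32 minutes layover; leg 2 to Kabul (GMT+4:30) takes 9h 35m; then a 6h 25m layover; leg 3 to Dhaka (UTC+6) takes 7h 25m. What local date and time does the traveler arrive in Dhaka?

15:37 on April 29

Convert departure to UTC: 00:45 − 5:45 = 19:00 UTC on Apr 27.
Add 13 hours 40 minutes leg 1 → 08:40 UTC (Apr 28).
Add 1 hour and 32 minutes layover in Helsinki → 10:12 UTC.
Add 9 hours 35 minutes leg 2 → 19:47 UTC.
Add 6 hours and 25 minutes layover in Kabul → 02:12 UTC (Apr 29).
Add 7 hours and 25 minutes leg 3 → 09:37 UTC.
Dhaka is UTC+6:00, so local arrival = 09:37 + 6:00 = 15:37 on Apr 29.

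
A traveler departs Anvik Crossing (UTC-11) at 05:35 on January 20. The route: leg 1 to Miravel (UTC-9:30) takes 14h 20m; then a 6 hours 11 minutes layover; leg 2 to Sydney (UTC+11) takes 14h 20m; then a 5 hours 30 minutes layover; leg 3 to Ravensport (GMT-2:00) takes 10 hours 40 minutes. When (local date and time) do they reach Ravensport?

17:36 on Jan 22

Convert departure to UTC: 05:35 + 11:00 = 16:35 UTC on Jan 20.
Add 14 hours and 20 minutes leg 1 → 06:55 UTC (Jan 21).
Add 6 hours and 11 minutes layover in Miravel → 13:06 UTC.
Add 14 hours and 20 minutes leg 2 → 03:26 UTC (Jan 22).
Add 5 hours 30 minutes layover in Sydney → 08:56 UTC.
Add 10 hours and 40 minutes leg 3 → 19:36 UTC.
Ravensport is UTC−2:00, so local arrival = 19:36 − 2:00 = 17:36 on Jan 22.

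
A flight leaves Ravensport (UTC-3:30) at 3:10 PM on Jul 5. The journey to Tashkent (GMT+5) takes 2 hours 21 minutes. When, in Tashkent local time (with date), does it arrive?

Tashkent is 8:30 ahead of Ravensport.
After 2 hours and 21 minutes it is 5:31 PM in Ravensport.
Shift by the zone difference: 5:31 PM + 8:30 = 2:01 AM on Jul 6 in Tashkent.

2:01 AM on July 6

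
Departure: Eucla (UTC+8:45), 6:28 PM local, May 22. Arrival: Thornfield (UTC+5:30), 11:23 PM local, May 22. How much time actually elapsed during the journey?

8 hours 10 minutes

Departure in UTC: 6:28 PM − 8:45 = 9:43 AM on May 22.
Arrival in UTC: 11:23 PM − 5:30 = 5:53 PM on May 22.
Elapsed = 5:53 PM − 9:43 AM = 8 hours 10 minutes.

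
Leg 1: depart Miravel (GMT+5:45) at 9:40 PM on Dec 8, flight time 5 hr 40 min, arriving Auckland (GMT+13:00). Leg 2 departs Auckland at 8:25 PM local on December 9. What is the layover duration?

9 hours 50 minutes

Convert departure to UTC: 9:40 PM − 5:45 = 3:55 PM UTC on Dec 8.
Add 5 hours 40 minutes flight time → 9:35 PM UTC.
Auckland is UTC+13:00, so local arrival = 9:35 PM + 13:00 = 10:35 AM on Dec 9.
Layover = 8:25 PM − 10:35 AM = 9 hours 50 minutes.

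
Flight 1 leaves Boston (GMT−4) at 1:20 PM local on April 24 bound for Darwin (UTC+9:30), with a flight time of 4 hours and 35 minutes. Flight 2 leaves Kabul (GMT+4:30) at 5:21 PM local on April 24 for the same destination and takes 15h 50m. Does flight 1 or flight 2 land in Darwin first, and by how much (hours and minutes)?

the first, by 6 hours 46 minutes

Flight 1 in UTC: 1:20 PM + 4:00 = 5:20 PM on Apr 24.
+4 hours and 35 minutes → arrive 9:55 PM UTC on Apr 24.
Flight 2 in UTC: 5:21 PM − 4:30 = 12:51 PM on Apr 24.
+15 hours 50 minutes → arrive 4:41 AM UTC on Apr 25.
Flight 1 lands earlier by 6 hours 46 minutes.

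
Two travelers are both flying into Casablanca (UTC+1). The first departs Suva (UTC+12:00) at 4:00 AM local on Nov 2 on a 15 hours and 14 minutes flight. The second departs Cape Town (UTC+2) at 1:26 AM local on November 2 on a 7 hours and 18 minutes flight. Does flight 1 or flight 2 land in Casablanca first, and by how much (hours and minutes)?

Flight 1 in UTC: 4:00 AM − 12:00 = 4:00 PM on Nov 1.
+15 hours and 14 minutes → arrive 7:14 AM UTC on Nov 2.
Flight 2 in UTC: 1:26 AM − 2:00 = 11:26 PM on Nov 1.
+7 hours and 18 minutes → arrive 6:44 AM UTC on Nov 2.
Flight 2 lands earlier by 30 minutes.

the second, by 30 minutes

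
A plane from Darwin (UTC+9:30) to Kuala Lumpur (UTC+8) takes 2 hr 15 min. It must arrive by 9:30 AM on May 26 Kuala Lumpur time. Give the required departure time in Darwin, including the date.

8:45 AM on May 26

Target arrival in UTC: 9:30 AM − 8:00 = 1:30 AM on May 26.
Subtract 2 hours and 15 minutes → departure 11:15 PM UTC on May 25.
Darwin is UTC+9:30: 11:15 PM + 9:30 = 8:45 AM on May 26.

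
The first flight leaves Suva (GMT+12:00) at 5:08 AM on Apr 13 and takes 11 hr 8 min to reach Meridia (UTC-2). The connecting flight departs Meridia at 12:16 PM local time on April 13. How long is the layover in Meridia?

Convert departure to UTC: 5:08 AM − 12:00 = 5:08 PM UTC on Apr 12.
Add 11 hours and 8 minutes flight time → 4:16 AM UTC (Apr 13).
Meridia is UTC−2:00, so local arrival = 4:16 AM − 2:00 = 2:16 AM on Apr 13.
Layover = 12:16 PM − 2:16 AM = 10 hours.

10 hours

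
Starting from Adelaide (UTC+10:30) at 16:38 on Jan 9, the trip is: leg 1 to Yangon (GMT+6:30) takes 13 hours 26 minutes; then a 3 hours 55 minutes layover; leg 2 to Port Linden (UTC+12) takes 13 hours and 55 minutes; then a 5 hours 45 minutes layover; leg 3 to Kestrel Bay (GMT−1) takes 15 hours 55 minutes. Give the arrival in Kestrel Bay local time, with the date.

Convert departure to UTC: 16:38 − 10:30 = 06:08 UTC on Jan 9.
Add 13 hours and 26 minutes leg 1 → 19:34 UTC.
Add 3 hours and 55 minutes layover in Yangon → 23:29 UTC.
Add 13 hours and 55 minutes leg 2 → 13:24 UTC (Jan 10).
Add 5 hours 45 minutes layover in Port Linden → 19:09 UTC.
Add 15 hours and 55 minutes leg 3 → 11:04 UTC (Jan 11).
Kestrel Bay is UTC−1:00, so local arrival = 11:04 − 1:00 = 10:04 on Jan 11.

10:04 on January 11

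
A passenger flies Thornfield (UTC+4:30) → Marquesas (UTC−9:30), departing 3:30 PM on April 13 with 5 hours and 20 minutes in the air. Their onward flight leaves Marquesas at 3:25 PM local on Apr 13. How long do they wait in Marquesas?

Convert departure to UTC: 3:30 PM − 4:30 = 11:00 AM UTC on Apr 13.
Add 5 hours and 20 minutes flight time → 4:20 PM UTC.
Marquesas is UTC−9:30, so local arrival = 4:20 PM − 9:30 = 6:50 AM on Apr 13.
Layover = 3:25 PM − 6:50 AM = 8 hours 35 minutes.

8 hours 35 minutes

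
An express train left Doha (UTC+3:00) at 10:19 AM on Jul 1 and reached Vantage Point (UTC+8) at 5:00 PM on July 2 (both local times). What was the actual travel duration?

Vantage Point is 5:00 ahead of Doha.
Clock-face elapsed time (ignoring zones) is 30 hours 41 minutes.
Actual elapsed = 30 hours 41 minutes − 5:00 = 25 hours 41 minutes.

25 hours 41 minutes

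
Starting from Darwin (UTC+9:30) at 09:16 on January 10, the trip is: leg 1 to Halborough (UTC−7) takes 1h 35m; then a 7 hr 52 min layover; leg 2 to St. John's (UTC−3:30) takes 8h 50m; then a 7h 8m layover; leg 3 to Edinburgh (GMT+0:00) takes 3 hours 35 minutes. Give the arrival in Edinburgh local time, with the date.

04:46 on Jan 11

Convert departure to UTC: 09:16 − 9:30 = 23:46 UTC on Jan 9.
Add 1 hour 35 minutes leg 1 → 01:21 UTC (Jan 10).
Add 7 hours and 52 minutes layover in Halborough → 09:13 UTC.
Add 8 hours 50 minutes leg 2 → 18:03 UTC.
Add 7 hours and 8 minutes layover in St. John's → 01:11 UTC (Jan 11).
Add 3 hours 35 minutes leg 3 → 04:46 UTC.
Edinburgh is UTC+0, so local arrival is the same: 04:46 on Jan 11.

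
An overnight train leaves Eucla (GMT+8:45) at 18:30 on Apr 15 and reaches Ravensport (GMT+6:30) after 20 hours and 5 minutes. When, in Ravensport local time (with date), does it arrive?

Ravensport is 2:15 behind Eucla.
After 20 hours 5 minutes it is 14:35 (Apr 16) in Eucla.
Shift by the zone difference: 14:35 − 2:15 = 12:20 on Apr 16 in Ravensport.

12:20 on April 16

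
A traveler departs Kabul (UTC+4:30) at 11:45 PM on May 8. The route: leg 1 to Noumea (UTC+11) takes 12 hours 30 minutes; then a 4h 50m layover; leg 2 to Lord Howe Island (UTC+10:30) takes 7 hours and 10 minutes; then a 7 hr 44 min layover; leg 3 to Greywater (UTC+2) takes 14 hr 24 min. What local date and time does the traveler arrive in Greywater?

7:53 PM on May 10

Convert departure to UTC: 11:45 PM − 4:30 = 7:15 PM UTC on May 8.
Add 12 hours and 30 minutes leg 1 → 7:45 AM UTC (May 9).
Add 4 hours 50 minutes layover in Noumea → 12:35 PM UTC.
Add 7 hours and 10 minutes leg 2 → 7:45 PM UTC.
Add 7 hours 44 minutes layover in Lord Howe Island → 3:29 AM UTC (May 10).
Add 14 hours 24 minutes leg 3 → 5:53 PM UTC.
Greywater is UTC+2:00, so local arrival = 5:53 PM + 2:00 = 7:53 PM on May 10.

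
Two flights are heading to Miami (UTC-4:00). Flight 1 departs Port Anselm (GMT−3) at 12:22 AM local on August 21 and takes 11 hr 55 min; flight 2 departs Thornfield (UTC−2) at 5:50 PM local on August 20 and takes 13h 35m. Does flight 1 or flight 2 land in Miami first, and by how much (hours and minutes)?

Flight 1 in UTC: 12:22 AM + 3:00 = 3:22 AM on Aug 21.
+11 hours and 55 minutes → arrive 3:17 PM UTC on Aug 21.
Flight 2 in UTC: 5:50 PM + 2:00 = 7:50 PM on Aug 20.
+13 hours and 35 minutes → arrive 9:25 AM UTC on Aug 21.
Flight 2 lands earlier by 5 hours 52 minutes.

the second, by 5 hours 52 minutes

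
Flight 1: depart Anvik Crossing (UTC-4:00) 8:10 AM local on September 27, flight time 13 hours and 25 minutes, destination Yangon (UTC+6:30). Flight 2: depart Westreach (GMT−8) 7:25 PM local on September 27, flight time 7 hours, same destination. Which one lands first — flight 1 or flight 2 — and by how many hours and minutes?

the first, by 8 hours 50 minutes

Flight 1 in UTC: 8:10 AM + 4:00 = 12:10 PM on Sep 27.
+13 hours and 25 minutes → arrive 1:35 AM UTC on Sep 28.
Flight 2 in UTC: 7:25 PM + 8:00 = 3:25 AM on Sep 28.
+7 hours → arrive 10:25 AM UTC on Sep 28.
Flight 1 lands earlier by 8 hours 50 minutes.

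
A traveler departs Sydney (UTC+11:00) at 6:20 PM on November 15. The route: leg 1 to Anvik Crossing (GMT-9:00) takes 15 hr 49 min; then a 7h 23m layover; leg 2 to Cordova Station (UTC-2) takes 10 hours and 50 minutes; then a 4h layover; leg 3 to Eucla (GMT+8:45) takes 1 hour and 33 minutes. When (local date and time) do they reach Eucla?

7:40 AM on November 17

Convert departure to UTC: 6:20 PM − 11:00 = 7:20 AM UTC on Nov 15.
Add 15 hours 49 minutes leg 1 → 11:09 PM UTC.
Add 7 hours 23 minutes layover in Anvik Crossing → 6:32 AM UTC (Nov 16).
Add 10 hours 50 minutes leg 2 → 5:22 PM UTC.
Add 4 hours layover in Cordova Station → 9:22 PM UTC.
Add 1 hour 33 minutes leg 3 → 10:55 PM UTC.
Eucla is UTC+8:45, so local arrival = 10:55 PM + 8:45 = 7:40 AM on Nov 17.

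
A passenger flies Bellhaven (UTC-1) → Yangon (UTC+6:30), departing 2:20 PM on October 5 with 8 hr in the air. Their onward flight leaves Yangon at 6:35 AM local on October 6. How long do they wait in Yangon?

Convert departure to UTC: 2:20 PM + 1:00 = 3:20 PM UTC on Oct 5.
Add 8 hours flight time → 11:20 PM UTC.
Yangon is UTC+6:30, so local arrival = 11:20 PM + 6:30 = 5:50 AM on Oct 6.
Layover = 6:35 AM − 5:50 AM = 45 minutes.

45 minutes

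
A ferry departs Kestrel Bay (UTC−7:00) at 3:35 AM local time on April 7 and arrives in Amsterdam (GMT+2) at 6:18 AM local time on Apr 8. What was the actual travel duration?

17 hours 43 minutes

Amsterdam is 9:00 ahead of Kestrel Bay.
Clock-face elapsed time (ignoring zones) is 26 hours 43 minutes.
Actual elapsed = 26 hours 43 minutes − 9:00 = 17 hours 43 minutes.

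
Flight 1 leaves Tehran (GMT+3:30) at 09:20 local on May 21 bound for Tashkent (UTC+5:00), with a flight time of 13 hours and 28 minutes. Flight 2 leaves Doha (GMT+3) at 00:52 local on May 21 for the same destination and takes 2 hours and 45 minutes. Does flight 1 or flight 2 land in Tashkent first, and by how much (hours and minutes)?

Flight 1 in UTC: 09:20 − 3:30 = 05:50 on May 21.
+13 hours 28 minutes → arrive 19:18 UTC on May 21.
Flight 2 in UTC: 00:52 − 3:00 = 21:52 on May 20.
+2 hours and 45 minutes → arrive 00:37 UTC on May 21.
Flight 2 lands earlier by 18 hours 41 minutes.

the second, by 18 hours 41 minutes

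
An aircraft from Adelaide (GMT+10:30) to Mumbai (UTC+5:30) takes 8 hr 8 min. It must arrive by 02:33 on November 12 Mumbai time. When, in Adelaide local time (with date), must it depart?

23:25 on Nov 11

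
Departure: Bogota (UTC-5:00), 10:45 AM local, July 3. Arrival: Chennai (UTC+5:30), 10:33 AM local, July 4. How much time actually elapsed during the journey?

13 hours 18 minutes

Departure in UTC: 10:45 AM + 5:00 = 3:45 PM on Jul 3.
Arrival in UTC: 10:33 AM − 5:30 = 5:03 AM on Jul 4.
Elapsed = 5:03 AM − 3:45 PM (+1 day) = 13 hours 18 minutes.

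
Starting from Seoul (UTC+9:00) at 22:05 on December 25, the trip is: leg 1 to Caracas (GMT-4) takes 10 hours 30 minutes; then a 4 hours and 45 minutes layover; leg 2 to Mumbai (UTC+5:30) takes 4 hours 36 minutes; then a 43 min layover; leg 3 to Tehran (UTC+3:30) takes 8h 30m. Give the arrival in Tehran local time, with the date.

Convert departure to UTC: 22:05 − 9:00 = 13:05 UTC on Dec 25.
Add 10 hours and 30 minutes leg 1 → 23:35 UTC.
Add 4 hours 45 minutes layover in Caracas → 04:20 UTC (Dec 26).
Add 4 hours and 36 minutes leg 2 → 08:56 UTC.
Add 43 minutes layover in Mumbai → 09:39 UTC.
Add 8 hours and 30 minutes leg 3 → 18:09 UTC.
Tehran is UTC+3:30, so local arrival = 18:09 + 3:30 = 21:39 on Dec 26.

21:39 on December 26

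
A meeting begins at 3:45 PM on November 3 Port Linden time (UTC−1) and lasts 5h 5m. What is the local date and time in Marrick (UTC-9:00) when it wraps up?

12:50 PM on November 3

Convert start to UTC: 3:45 PM + 1:00 = 4:45 PM UTC on Nov 3.
Add 5 hours and 5 minutes duration → 9:50 PM UTC.
Marrick is UTC−9:00, so local end time = 9:50 PM − 9:00 = 12:50 PM on Nov 3.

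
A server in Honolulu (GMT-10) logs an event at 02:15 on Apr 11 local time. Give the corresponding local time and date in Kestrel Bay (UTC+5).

Kestrel Bay is 15:00 ahead of Honolulu.
Shift by the zone difference: 02:15 + 15:00 = 17:15 on Apr 11 in Kestrel Bay.

17:15 on April 11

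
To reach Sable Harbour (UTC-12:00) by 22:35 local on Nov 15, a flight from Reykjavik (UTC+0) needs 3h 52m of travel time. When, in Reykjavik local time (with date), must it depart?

Target arrival in UTC: 22:35 + 12:00 = 10:35 on Nov 16.
Subtract 3 hours 52 minutes → departure 06:43 UTC on Nov 16.
Reykjavik is UTC+0, so departure is 06:43 on Nov 16.

06:43 on November 16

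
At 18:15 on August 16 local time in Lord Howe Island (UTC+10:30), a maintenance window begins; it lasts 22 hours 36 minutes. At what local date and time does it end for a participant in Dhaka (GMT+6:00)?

12:21 on August 17

Convert start to UTC: 18:15 − 10:30 = 07:45 UTC on Aug 16.
Add 22 hours 36 minutes duration → 06:21 UTC (Aug 17).
Dhaka is UTC+6:00, so local end time = 06:21 + 6:00 = 12:21 on Aug 17.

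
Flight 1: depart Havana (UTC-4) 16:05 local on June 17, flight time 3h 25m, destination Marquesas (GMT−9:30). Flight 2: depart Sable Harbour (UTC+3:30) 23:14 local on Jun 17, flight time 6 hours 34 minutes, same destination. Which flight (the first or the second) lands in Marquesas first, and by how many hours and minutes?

the first, by 2 hours 48 minutes

Flight 1 in UTC: 16:05 + 4:00 = 20:05 on Jun 17.
+3 hours 25 minutes → arrive 23:30 UTC on Jun 17.
Flight 2 in UTC: 23:14 − 3:30 = 19:44 on Jun 17.
+6 hours and 34 minutes → arrive 02:18 UTC on Jun 18.
Flight 1 lands earlier by 2 hours 48 minutes.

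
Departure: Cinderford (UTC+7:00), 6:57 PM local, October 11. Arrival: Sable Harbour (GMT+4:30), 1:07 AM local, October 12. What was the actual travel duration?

8 hours 40 minutes

Departure in UTC: 6:57 PM − 7:00 = 11:57 AM on Oct 11.
Arrival in UTC: 1:07 AM − 4:30 = 8:37 PM on Oct 11.
Elapsed = 8:37 PM − 11:57 AM = 8 hours 40 minutes.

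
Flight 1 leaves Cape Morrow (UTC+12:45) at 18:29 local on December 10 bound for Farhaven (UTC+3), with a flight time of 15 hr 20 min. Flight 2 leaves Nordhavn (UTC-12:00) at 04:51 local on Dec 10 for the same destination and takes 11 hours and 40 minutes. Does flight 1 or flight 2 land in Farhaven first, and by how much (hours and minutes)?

the first, by 7 hours 27 minutes

Flight 1 in UTC: 18:29 − 12:45 = 05:44 on Dec 10.
+15 hours 20 minutes → arrive 21:04 UTC on Dec 10.
Flight 2 in UTC: 04:51 + 12:00 = 16:51 on Dec 10.
+11 hours 40 minutes → arrive 04:31 UTC on Dec 11.
Flight 1 lands earlier by 7 hours 27 minutes.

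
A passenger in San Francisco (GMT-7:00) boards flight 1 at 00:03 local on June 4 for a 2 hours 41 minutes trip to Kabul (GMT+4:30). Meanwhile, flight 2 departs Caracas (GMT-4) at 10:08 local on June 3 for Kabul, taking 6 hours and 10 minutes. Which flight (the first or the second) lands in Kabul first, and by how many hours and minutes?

Flight 1 in UTC: 00:03 + 7:00 = 07:03 on Jun 4.
+2 hours and 41 minutes → arrive 09:44 UTC on Jun 4.
Flight 2 in UTC: 10:08 + 4:00 = 14:08 on Jun 3.
+6 hours and 10 minutes → arrive 20:18 UTC on Jun 3.
Flight 2 lands earlier by 13 hours 26 minutes.

the second, by 13 hours 26 minutes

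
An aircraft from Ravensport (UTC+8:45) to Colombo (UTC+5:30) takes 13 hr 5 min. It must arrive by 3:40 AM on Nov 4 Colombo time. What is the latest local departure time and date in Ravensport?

5:50 PM on November 3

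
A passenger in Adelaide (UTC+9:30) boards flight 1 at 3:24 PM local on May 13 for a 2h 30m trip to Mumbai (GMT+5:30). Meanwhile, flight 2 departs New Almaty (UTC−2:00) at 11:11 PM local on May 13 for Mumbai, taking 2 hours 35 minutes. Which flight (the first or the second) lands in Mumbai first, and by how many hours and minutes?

the first, by 19 hours 22 minutes

Flight 1 in UTC: 3:24 PM − 9:30 = 5:54 AM on May 13.
+2 hours and 30 minutes → arrive 8:24 AM UTC on May 13.
Flight 2 in UTC: 11:11 PM + 2:00 = 1:11 AM on May 14.
+2 hours 35 minutes → arrive 3:46 AM UTC on May 14.
Flight 1 lands earlier by 19 hours 22 minutes.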